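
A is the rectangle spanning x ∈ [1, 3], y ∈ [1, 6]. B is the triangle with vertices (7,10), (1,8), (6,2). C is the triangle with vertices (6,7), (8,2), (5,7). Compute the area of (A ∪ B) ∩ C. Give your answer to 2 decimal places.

The region (A ∪ B) ∩ C is the polygon with vertices (6.345,4.759), (5,7), (6,7), (6.476,5.809).
By the shoelace formula its area is 1.45.

1.45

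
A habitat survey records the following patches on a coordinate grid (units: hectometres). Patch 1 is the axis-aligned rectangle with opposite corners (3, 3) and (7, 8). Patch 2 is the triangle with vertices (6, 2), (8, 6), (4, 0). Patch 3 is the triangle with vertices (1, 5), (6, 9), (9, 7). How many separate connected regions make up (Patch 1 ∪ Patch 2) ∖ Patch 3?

2

(Patch 1 ∪ Patch 2) ∖ Patch 3 splits into 2 disjoint pieces (area 13.5, area 1.225).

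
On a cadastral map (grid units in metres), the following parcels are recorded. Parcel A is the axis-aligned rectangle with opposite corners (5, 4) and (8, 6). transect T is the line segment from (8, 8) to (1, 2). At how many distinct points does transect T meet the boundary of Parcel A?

2

The segment meets the boundary at (5,5.429), (5.667,6).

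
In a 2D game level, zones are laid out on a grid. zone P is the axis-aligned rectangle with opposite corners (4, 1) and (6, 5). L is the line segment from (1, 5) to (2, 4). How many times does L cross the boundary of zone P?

0

The segment lies entirely outside zone P and never meets its boundary.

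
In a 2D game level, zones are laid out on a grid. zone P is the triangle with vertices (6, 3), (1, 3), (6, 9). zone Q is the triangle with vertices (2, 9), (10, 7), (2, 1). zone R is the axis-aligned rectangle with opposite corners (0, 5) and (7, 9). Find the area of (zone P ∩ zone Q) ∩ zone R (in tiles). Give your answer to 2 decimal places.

6.32

The region (zone P ∩ zone Q) ∩ zone R is the polygon with vertices (5.31,8.172), (6,8), (6,5), (2.667,5).
By the shoelace formula its area is 6.32.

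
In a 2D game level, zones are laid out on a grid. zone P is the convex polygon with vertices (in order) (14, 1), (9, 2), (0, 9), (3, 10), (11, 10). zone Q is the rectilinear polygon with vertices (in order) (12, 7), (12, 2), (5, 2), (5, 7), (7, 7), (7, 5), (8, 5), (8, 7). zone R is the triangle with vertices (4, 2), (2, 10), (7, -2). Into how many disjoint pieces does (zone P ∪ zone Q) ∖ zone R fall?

2

(zone P ∪ zone Q) ∖ zone R splits into 2 disjoint pieces (area 69.8741, area 3.2228).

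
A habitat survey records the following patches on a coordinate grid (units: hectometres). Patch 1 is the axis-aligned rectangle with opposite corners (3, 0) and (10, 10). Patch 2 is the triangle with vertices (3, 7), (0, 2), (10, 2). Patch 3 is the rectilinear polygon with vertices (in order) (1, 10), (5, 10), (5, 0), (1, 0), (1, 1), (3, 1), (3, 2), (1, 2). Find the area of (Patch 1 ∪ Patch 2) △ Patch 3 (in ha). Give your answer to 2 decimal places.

|Patch 1 ∪ Patch 2| = 77.5.
|(Patch 1 ∪ Patch 2) ∩ Patch 3| = 26.6667.
|(Patch 1 ∪ Patch 2) △ Patch 3| = 77.5 + 38 − 53.3333 = 62.17.

62.17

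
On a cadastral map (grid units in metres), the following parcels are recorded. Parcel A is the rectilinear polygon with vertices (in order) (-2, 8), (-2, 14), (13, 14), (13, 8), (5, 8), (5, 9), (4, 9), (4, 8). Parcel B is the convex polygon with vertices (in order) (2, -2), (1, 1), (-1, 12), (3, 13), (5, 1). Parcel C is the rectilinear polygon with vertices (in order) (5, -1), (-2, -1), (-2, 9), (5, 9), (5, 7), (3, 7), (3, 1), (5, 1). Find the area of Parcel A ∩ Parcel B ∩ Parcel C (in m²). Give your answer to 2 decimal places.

4.11

The intersection is the polygon with vertices (-0.455,9), (3.667,9), (3.833,8), (-0.273,8).
By the shoelace formula its area is 4.11.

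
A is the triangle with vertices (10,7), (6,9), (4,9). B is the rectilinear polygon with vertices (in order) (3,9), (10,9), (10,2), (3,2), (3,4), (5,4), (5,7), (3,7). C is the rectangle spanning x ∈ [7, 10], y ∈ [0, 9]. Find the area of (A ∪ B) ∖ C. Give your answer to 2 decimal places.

22.00

|A ∪ B| = 43.
|(A ∪ B) ∩ C| = 21.
|(A ∪ B) ∖ C| = 43 − 21 = 22.00.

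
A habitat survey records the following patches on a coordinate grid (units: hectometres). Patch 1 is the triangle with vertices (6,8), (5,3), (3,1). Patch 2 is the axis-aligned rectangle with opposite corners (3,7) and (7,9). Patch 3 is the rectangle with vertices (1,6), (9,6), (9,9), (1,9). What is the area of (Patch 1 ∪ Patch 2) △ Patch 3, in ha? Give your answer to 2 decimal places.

19.20

|Patch 1 ∪ Patch 2| = 11.8857.
|(Patch 1 ∪ Patch 2) ∩ Patch 3| = 8.3429.
|(Patch 1 ∪ Patch 2) △ Patch 3| = 11.8857 + 24 − 16.6857 = 19.20.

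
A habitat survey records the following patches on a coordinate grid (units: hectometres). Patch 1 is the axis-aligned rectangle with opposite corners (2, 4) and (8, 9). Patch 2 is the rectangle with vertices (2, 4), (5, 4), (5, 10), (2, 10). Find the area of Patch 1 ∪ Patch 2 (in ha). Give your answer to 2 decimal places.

By inclusion–exclusion:
Individual areas: |Patch 1| = 30, |Patch 2| = 18.
|Patch 1∩Patch 2|: x∈[2,5], y∈[4,9] → 3·5 = 15.
|Patch 1 ∪ Patch 2| = 48 − 15 = 33.00.

33.00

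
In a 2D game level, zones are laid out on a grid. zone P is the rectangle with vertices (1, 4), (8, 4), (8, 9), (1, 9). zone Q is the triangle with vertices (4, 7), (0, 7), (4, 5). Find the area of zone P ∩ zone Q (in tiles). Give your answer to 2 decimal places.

The intersection is the polygon with vertices (1,7), (4,7), (4,5), (1,6.5).
By the shoelace formula its area is 3.75.

3.75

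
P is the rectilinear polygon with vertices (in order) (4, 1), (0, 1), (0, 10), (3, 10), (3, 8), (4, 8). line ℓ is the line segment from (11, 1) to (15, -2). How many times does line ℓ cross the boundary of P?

The segment lies entirely outside P and never meets its boundary.

0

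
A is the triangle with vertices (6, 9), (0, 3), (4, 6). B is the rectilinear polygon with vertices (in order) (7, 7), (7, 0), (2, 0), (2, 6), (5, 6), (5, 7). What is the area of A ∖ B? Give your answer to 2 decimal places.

|A| = 3, |A∩B| = 1.
|A ∖ B| = |A| − |A∩B| = 3 − 1 = 2.00.

2.00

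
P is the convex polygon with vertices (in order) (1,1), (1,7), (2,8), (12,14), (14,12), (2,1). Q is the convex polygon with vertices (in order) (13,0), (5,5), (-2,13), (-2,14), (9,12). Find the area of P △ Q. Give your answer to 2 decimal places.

87.65

|P| = 64.5, |Q| = 84, |P∩Q| = 30.4259.
|P △ Q| = |P| + |Q| − 2·|P∩Q| = 64.5 + 84 − 60.8518 = 87.65.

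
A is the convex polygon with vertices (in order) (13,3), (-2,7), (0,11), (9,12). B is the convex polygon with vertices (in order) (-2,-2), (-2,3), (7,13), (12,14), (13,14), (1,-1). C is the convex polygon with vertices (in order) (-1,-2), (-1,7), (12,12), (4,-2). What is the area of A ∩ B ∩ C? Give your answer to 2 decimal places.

The intersection is the polygon with vertices (2.977,8.529), (9.438,11.015), (9.857,10.071), (5.747,4.934), (0.903,6.226).
By the shoelace formula its area is 24.99.

24.99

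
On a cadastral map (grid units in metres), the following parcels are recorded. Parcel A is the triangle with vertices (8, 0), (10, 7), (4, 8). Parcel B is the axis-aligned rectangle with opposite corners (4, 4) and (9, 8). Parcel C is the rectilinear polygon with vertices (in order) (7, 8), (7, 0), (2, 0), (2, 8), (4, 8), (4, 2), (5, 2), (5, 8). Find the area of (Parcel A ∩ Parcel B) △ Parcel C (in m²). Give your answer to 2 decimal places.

|Parcel A ∩ Parcel B| = 13.9167.
|(Parcel A ∩ Parcel B) ∩ Parcel C| = 6.3333.
|(Parcel A ∩ Parcel B) △ Parcel C| = 13.9167 + 34 − 12.6667 = 35.25.

35.25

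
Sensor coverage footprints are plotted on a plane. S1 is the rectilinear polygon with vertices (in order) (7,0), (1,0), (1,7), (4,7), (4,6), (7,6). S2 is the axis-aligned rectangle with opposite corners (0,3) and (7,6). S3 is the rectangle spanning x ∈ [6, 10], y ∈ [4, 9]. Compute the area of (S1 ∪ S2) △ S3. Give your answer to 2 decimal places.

58.00

|S1 ∪ S2| = 42.
|(S1 ∪ S2) ∩ S3| = 2.
|(S1 ∪ S2) △ S3| = 42 + 20 − 4 = 58.00.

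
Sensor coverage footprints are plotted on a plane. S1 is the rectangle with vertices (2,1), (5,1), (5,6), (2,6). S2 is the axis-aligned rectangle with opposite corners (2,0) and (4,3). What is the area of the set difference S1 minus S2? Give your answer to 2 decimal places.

11.00

|S1∩S2|: x∈[2,4], y∈[1,3] → 2·2 = 4.
|S1| = 15.
|S1 ∖ S2| = |S1| − |S1∩S2| = 15 − 4 = 11.00.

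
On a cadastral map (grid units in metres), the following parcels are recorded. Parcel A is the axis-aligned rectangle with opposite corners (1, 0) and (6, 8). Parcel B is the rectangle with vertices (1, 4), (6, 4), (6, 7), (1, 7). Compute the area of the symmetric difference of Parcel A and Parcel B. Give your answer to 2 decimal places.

|Parcel A∩Parcel B|: x∈[1,6], y∈[4,7] → 5·3 = 15.
|Parcel A △ Parcel B| = |Parcel A| + |Parcel B| − 2·|Parcel A∩Parcel B| = 40 + 15 − 30 = 25.00.

25.00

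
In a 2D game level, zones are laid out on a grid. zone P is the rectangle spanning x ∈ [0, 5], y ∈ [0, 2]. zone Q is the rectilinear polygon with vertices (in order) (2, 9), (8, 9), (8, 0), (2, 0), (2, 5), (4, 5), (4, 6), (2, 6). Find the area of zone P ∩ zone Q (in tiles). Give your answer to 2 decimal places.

6.00

The intersection is the polygon with vertices (5,2), (5,0), (2,0), (2,2).
By the shoelace formula its area is 6.00.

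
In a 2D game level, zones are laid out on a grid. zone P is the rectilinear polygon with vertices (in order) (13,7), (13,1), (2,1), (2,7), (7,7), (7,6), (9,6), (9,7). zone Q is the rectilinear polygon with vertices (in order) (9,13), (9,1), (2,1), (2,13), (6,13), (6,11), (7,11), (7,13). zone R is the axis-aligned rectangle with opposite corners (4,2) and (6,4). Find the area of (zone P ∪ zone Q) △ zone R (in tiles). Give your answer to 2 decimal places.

102.00

|zone P ∪ zone Q| = 106.
|(zone P ∪ zone Q) ∩ zone R| = 4.
|(zone P ∪ zone Q) △ zone R| = 106 + 4 − 8 = 102.00.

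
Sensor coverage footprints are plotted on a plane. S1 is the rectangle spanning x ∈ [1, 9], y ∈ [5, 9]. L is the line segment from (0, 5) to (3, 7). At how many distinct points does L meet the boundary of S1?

The segment meets the boundary at (1,5.667).

1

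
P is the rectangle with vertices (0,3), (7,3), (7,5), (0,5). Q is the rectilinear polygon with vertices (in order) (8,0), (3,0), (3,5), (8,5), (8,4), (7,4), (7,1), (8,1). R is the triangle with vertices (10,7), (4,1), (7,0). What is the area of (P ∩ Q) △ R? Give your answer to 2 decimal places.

19.00

|P ∩ Q| = 8.
|(P ∩ Q) ∩ R| = 0.5.
|(P ∩ Q) △ R| = 8 + 12 − 1 = 19.00.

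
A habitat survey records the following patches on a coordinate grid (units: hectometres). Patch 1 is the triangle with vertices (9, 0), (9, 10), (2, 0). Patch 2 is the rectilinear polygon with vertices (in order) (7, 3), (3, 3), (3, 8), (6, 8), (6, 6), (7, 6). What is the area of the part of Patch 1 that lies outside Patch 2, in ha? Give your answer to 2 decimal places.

29.45

|Patch 1| = 35, |Patch 1∩Patch 2| = 5.55.
|Patch 1 ∖ Patch 2| = |Patch 1| − |Patch 1∩Patch 2| = 35 − 5.55 = 29.45.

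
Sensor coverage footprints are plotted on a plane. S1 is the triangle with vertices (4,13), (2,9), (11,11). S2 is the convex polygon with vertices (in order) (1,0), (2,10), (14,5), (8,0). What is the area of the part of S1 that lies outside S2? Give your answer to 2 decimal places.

15.42

|S1| = 16, |S1∩S2| = 0.5757.
|S1 ∖ S2| = |S1| − |S1∩S2| = 16 − 0.5757 = 15.42.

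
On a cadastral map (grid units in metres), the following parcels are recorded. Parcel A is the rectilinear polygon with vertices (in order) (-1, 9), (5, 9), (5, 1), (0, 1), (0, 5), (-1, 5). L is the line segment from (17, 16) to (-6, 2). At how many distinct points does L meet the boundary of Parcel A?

The segment meets the boundary at (-1,5.043), (5,8.696).

2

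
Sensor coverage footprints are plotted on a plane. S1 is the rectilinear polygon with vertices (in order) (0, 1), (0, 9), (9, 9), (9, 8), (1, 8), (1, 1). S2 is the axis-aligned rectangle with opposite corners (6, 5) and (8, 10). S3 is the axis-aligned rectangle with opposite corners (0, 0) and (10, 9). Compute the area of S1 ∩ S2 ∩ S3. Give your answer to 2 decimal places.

The intersection is the polygon with vertices (8,8), (6,8), (6,9), (8,9).
By the shoelace formula its area is 2.00.

2.00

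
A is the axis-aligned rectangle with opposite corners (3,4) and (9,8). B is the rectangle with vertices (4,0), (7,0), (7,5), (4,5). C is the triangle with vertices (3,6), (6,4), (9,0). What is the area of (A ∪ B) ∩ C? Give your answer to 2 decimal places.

2.33

The region (A ∪ B) ∩ C is the polygon with vertices (7,2), (3,6), (6,4), (7,2.667).
By the shoelace formula its area is 2.33.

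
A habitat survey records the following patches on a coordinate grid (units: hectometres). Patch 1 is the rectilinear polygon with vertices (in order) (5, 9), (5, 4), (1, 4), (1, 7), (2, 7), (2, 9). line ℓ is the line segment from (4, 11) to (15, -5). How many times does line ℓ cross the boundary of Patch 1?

0

The segment lies entirely outside Patch 1 and never meets its boundary.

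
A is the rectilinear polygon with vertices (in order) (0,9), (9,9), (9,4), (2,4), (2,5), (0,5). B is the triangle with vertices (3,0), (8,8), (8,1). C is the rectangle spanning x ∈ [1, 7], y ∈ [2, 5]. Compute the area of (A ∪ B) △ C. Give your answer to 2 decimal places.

55.00

|A ∪ B| = 55.5.
|(A ∪ B) ∩ C| = 9.25.
|(A ∪ B) △ C| = 55.5 + 18 − 18.5 = 55.00.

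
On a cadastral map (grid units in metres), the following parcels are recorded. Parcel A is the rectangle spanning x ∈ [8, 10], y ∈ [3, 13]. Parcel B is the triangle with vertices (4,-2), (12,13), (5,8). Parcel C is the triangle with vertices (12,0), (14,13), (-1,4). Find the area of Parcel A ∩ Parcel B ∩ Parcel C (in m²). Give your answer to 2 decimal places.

5.25

The intersection is the polygon with vertices (8,5.5), (8,9.4), (10,10.6), (10,9.25).
By the shoelace formula its area is 5.25.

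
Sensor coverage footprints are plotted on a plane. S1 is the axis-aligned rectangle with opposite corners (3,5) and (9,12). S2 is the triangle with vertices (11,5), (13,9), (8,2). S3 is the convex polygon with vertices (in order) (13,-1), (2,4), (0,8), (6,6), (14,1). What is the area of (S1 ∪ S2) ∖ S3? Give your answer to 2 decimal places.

|S1 ∪ S2| = 45.
|(S1 ∪ S2) ∩ S3| = 5.7596.
|(S1 ∪ S2) ∖ S3| = 45 − 5.7596 = 39.24.

39.24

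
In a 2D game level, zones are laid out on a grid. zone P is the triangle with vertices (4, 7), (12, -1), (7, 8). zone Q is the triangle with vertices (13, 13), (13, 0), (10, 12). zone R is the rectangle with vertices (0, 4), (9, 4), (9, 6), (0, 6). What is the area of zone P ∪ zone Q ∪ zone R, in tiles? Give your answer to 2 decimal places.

48.21

By inclusion–exclusion:
Individual areas: |zone P| = 16, |zone Q| = 19.5, |zone R| = 18.
|zone P∩zone Q| = 0.
|zone P∩zone R| = 5.2889.
|zone Q∩zone R| = 0.
|zone P∩zone Q∩zone R| = 0.
|zone P ∪ zone Q ∪ zone R| = 53.5 − 5.2889 + 0 = 48.21.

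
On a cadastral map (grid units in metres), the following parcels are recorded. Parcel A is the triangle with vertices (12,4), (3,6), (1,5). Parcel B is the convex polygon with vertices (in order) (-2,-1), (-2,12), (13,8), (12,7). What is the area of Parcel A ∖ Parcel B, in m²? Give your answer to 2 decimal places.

1.12

|Parcel A| = 6.5, |Parcel A∩Parcel B| = 5.3759.
|Parcel A ∖ Parcel B| = |Parcel A| − |Parcel A∩Parcel B| = 6.5 − 5.3759 = 1.12.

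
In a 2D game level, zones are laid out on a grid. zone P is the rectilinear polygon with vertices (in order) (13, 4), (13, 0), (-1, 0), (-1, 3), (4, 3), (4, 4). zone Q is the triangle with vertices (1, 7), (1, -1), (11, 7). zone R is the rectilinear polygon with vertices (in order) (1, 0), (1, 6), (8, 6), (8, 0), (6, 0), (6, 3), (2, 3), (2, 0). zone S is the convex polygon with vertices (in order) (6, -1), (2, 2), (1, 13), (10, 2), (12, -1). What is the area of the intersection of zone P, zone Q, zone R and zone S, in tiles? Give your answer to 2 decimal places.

2.67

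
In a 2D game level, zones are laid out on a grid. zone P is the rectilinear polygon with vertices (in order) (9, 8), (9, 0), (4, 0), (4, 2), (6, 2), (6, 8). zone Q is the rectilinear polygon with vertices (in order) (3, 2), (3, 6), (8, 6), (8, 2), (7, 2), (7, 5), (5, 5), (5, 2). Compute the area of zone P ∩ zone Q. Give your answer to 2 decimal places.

5.00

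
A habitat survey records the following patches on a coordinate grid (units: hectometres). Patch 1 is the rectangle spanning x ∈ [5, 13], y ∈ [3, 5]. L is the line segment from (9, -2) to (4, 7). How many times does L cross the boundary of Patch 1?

The segment meets the boundary at (5.111,5), (6.222,3).

2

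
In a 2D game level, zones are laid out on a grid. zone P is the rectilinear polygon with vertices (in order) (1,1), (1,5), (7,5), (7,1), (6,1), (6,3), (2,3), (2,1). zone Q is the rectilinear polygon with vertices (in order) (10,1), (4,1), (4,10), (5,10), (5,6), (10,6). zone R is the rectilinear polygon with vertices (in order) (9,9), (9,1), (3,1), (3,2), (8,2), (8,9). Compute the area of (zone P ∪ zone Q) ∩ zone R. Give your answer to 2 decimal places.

The region (zone P ∪ zone Q) ∩ zone R is the polygon with vertices (9,6), (9,1), (7,1), (6,1), (4,1), (4,2), (8,2), (8,6).
By the shoelace formula its area is 9.00.

9.00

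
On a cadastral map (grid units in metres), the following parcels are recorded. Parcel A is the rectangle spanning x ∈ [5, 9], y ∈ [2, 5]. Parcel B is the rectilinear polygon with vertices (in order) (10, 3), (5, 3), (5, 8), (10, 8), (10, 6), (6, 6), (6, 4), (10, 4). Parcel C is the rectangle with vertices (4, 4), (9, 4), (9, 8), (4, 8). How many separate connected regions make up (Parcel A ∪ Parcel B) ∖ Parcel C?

2

(Parcel A ∪ Parcel B) ∖ Parcel C splits into 2 disjoint pieces (area 9, area 2).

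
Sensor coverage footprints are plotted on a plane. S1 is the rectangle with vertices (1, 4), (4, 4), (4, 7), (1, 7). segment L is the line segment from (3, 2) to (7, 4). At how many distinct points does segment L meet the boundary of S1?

0

The segment lies entirely outside S1 and never meets its boundary.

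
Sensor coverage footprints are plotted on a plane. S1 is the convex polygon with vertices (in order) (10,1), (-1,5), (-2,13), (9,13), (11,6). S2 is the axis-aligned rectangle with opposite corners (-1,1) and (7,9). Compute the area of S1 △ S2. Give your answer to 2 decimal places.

|S1| = 116.5, |S2| = 64, |S1∩S2| = 43.6364.
|S1 △ S2| = |S1| + |S2| − 2·|S1∩S2| = 116.5 + 64 − 87.2727 = 93.23.

93.23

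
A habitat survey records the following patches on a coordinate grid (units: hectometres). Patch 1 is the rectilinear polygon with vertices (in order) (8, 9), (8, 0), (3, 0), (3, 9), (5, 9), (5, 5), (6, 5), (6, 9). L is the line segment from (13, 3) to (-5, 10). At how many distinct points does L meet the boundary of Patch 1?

The segment meets the boundary at (3,6.889), (5,6.111), (8,4.944), (6,5.722).

4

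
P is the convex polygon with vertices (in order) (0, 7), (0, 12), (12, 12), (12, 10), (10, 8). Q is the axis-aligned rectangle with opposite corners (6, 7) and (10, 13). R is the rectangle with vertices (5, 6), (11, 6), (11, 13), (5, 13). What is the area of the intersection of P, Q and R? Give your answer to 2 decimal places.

16.80

The intersection is the polygon with vertices (10,8), (6,7.6), (6,12), (10,12).
By the shoelace formula its area is 16.80.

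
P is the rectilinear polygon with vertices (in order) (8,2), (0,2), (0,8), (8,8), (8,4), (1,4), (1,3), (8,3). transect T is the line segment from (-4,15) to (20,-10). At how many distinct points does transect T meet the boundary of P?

4

The segment meets the boundary at (8,2.5), (7.52,3), (6.56,4), (2.72,8).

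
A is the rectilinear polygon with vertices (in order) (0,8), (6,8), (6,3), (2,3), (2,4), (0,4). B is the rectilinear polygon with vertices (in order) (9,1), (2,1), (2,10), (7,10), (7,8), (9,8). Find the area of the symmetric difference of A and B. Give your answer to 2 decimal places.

47.00

|A| = 28, |B| = 59, |A∩B| = 20.
|A △ B| = |A| + |B| − 2·|A∩B| = 28 + 59 − 40 = 47.00.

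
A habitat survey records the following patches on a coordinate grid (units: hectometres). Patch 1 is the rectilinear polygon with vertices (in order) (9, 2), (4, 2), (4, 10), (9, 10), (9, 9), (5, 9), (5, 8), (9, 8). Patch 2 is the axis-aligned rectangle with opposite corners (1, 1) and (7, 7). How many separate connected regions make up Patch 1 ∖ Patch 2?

Patch 1 ∖ Patch 2 is a single connected region.

1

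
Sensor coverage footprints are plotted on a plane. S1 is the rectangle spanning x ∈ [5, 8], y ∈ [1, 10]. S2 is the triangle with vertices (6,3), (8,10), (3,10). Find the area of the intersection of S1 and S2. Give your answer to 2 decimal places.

12.83

The intersection is the polygon with vertices (8,10), (6,3), (5,5.333), (5,10).
By the shoelace formula its area is 12.83.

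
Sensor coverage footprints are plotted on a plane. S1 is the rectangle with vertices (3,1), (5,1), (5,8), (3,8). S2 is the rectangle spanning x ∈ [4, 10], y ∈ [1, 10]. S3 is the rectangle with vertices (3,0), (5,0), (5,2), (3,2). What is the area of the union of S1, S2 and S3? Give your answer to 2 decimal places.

63.00

By inclusion–exclusion:
Individual areas: |S1| = 14, |S2| = 54, |S3| = 4.
|S1∩S2|: x∈[4,5], y∈[1,8] → 1·7 = 7.
|S1∩S3|: x∈[3,5], y∈[1,2] → 2·1 = 2.
|S2∩S3|: x∈[4,5], y∈[1,2] → 1·1 = 1.
|S1∩S2∩S3| = 1.
|S1 ∪ S2 ∪ S3| = 72 − 10 + 1 = 63.00.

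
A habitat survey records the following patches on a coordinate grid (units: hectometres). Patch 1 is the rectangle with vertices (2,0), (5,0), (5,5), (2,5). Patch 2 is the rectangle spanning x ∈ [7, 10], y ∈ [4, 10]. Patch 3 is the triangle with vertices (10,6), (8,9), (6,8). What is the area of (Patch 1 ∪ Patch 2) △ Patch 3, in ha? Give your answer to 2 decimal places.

|Patch 1 ∪ Patch 2| = 33.
|(Patch 1 ∪ Patch 2) ∩ Patch 3| = 3.5.
|(Patch 1 ∪ Patch 2) △ Patch 3| = 33 + 4 − 7 = 30.00.

30.00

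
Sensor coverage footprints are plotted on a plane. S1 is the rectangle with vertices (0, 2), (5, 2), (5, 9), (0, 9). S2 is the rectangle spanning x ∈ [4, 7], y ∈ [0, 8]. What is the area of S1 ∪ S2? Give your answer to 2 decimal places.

By inclusion–exclusion:
Individual areas: |S1| = 35, |S2| = 24.
|S1∩S2|: x∈[4,5], y∈[2,8] → 1·6 = 6.
|S1 ∪ S2| = 59 − 6 = 53.00.

53.00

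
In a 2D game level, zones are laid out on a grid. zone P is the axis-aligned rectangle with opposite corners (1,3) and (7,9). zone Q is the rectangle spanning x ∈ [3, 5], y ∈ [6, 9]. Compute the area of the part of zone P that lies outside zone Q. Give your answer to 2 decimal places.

30.00

|zone P∩zone Q|: x∈[3,5], y∈[6,9] → 2·3 = 6.
|zone P| = 36.
|zone P ∖ zone Q| = |zone P| − |zone P∩zone Q| = 36 − 6 = 30.00.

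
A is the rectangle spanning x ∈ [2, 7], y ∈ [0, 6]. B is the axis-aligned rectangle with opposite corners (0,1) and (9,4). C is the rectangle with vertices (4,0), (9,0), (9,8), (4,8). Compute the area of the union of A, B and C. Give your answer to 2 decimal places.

58.00

By inclusion–exclusion:
Individual areas: |A| = 30, |B| = 27, |C| = 40.
|A∩B|: x∈[2,7], y∈[1,4] → 5·3 = 15.
|A∩C|: x∈[4,7], y∈[0,6] → 3·6 = 18.
|B∩C|: x∈[4,9], y∈[1,4] → 5·3 = 15.
|A∩B∩C| = 9.
|A ∪ B ∪ C| = 97 − 48 + 9 = 58.00.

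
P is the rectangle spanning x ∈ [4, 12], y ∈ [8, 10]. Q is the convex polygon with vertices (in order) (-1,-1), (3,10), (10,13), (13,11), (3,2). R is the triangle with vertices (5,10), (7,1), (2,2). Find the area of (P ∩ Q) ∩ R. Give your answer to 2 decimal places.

The region (P ∩ Q) ∩ R is the polygon with vertices (4.25,8), (5,10), (5.444,8).
By the shoelace formula its area is 1.19.

1.19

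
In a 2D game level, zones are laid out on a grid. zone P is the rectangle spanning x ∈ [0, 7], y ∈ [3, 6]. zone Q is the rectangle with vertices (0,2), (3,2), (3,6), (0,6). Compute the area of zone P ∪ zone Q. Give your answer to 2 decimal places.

24.00

By inclusion–exclusion:
Individual areas: |zone P| = 21, |zone Q| = 12.
|zone P∩zone Q|: x∈[0,3], y∈[3,6] → 3·3 = 9.
|zone P ∪ zone Q| = 33 − 9 = 24.00.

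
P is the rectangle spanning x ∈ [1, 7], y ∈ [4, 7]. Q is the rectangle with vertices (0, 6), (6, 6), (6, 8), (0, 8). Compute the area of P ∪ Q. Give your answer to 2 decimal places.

25.00

By inclusion–exclusion:
Individual areas: |P| = 18, |Q| = 12.
|P∩Q|: x∈[1,6], y∈[6,7] → 5·1 = 5.
|P ∪ Q| = 30 − 5 = 25.00.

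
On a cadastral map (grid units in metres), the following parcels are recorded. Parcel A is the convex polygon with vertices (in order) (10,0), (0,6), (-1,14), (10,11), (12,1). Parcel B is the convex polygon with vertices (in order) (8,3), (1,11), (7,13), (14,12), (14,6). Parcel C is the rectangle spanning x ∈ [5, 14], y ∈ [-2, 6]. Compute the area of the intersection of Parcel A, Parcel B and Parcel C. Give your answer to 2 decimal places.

The intersection is the polygon with vertices (11.273,4.636), (8,3), (5.375,6), (11,6).
By the shoelace formula its area is 10.89.

10.89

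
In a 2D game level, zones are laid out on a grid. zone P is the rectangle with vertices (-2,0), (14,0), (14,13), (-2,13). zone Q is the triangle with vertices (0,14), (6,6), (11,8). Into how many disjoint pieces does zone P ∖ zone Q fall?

1

zone P ∖ zone Q is a single connected region.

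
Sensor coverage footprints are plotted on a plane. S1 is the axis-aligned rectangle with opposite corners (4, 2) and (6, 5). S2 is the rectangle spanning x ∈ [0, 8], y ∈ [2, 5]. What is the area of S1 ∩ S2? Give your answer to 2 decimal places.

|S1∩S2|: x∈[4,6], y∈[2,5] → 2·3 = 6.

6.00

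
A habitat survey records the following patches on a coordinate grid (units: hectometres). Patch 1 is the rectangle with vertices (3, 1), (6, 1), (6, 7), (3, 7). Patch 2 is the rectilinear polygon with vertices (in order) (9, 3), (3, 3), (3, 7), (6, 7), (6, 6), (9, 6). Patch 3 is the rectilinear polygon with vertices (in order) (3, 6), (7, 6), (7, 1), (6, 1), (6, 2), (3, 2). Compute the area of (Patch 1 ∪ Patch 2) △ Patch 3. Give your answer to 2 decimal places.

14.00

|Patch 1 ∪ Patch 2| = 27.
|(Patch 1 ∪ Patch 2) ∩ Patch 3| = 15.
|(Patch 1 ∪ Patch 2) △ Patch 3| = 27 + 17 − 30 = 14.00.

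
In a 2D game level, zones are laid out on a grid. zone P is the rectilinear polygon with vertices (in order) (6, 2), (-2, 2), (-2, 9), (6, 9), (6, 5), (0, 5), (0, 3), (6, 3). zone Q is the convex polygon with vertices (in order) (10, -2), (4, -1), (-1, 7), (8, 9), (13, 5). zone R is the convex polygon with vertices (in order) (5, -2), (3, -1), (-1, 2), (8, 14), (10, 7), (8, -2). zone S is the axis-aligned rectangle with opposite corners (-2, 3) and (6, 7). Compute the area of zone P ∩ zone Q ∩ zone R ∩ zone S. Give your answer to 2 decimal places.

8.00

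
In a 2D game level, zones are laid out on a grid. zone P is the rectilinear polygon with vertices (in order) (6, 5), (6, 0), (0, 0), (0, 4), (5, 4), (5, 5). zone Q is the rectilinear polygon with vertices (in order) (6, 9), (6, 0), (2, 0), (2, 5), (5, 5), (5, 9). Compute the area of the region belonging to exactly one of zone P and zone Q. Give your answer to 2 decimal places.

15.00

|zone P| = 25, |zone Q| = 24, |zone P∩zone Q| = 17.
|zone P △ zone Q| = |zone P| + |zone Q| − 2·|zone P∩zone Q| = 25 + 24 − 34 = 15.00.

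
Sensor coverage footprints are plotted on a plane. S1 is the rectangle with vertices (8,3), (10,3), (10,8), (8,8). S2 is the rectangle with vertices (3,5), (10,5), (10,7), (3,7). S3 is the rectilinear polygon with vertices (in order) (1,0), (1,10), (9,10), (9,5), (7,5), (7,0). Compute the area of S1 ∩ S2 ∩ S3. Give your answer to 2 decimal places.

The intersection is the polygon with vertices (8,5), (8,7), (9,7), (9,5).
By the shoelace formula its area is 2.00.

2.00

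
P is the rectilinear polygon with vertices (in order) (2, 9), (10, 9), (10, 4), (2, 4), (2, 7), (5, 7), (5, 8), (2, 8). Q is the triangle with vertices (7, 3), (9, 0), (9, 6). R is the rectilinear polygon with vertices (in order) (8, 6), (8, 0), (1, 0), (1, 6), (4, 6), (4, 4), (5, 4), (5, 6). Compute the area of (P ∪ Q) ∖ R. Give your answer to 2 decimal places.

30.25

|P ∪ Q| = 41.6667.
|(P ∪ Q) ∩ R| = 11.4167.
|(P ∪ Q) ∖ R| = 41.6667 − 11.4167 = 30.25.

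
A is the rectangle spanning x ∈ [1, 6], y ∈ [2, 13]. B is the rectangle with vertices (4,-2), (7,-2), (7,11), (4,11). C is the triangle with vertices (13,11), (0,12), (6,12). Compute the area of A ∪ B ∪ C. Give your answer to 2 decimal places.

By inclusion–exclusion:
Individual areas: |A| = 55, |B| = 39, |C| = 3.
|A∩B|: x∈[4,6], y∈[2,11] → 2·9 = 18.
|A∩C| = 1.3462.
|B∩C| = 0.
|A∩B∩C| = 0.
|A ∪ B ∪ C| = 97 − 19.3462 + 0 = 77.65.

77.65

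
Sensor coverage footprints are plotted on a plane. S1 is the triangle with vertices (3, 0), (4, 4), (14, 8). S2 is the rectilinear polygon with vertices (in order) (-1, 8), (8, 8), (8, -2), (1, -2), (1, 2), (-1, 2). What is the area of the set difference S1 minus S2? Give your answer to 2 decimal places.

|S1| = 18, |S1∩S2| = 12.1091.
|S1 ∖ S2| = |S1| − |S1∩S2| = 18 − 12.1091 = 5.89.

5.89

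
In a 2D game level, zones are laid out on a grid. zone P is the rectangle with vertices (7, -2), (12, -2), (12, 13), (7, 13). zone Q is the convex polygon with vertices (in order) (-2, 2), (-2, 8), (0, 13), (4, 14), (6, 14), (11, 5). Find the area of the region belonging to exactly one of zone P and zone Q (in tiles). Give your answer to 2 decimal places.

147.51

|zone P| = 75, |zone Q| = 105, |zone P∩zone Q| = 16.2462.
|zone P △ zone Q| = |zone P| + |zone Q| − 2·|zone P∩zone Q| = 75 + 105 − 32.4923 = 147.51.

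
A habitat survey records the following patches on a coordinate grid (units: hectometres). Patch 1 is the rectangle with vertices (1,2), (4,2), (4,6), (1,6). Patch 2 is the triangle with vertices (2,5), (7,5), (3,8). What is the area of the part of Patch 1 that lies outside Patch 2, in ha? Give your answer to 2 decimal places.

10.17

|Patch 1| = 12, |Patch 1∩Patch 2| = 1.8333.
|Patch 1 ∖ Patch 2| = |Patch 1| − |Patch 1∩Patch 2| = 12 − 1.8333 = 10.17.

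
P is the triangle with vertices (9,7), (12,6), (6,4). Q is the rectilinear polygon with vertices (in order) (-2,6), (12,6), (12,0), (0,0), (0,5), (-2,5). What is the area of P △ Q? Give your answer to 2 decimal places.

|P| = 6, |Q| = 74, |P∩Q| = 4.
|P △ Q| = |P| + |Q| − 2·|P∩Q| = 6 + 74 − 8 = 72.00.

72.00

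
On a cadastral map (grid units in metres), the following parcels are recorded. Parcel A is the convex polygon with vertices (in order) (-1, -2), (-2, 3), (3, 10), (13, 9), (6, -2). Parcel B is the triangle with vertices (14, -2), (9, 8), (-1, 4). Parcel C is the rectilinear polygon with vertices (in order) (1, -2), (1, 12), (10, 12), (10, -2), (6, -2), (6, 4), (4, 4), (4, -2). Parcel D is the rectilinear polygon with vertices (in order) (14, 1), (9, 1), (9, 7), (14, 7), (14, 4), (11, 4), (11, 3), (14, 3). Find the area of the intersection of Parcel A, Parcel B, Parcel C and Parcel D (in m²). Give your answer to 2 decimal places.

The intersection is the polygon with vertices (10,6), (10,4.286), (9,2.714), (9,7), (9.5,7).
By the shoelace formula its area is 3.25.

3.25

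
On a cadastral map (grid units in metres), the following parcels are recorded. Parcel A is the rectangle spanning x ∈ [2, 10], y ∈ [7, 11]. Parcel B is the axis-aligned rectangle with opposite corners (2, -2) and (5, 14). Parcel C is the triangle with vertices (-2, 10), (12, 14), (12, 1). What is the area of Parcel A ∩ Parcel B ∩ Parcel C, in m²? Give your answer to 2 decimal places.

11.86

The intersection is the polygon with vertices (5,7), (2.667,7), (2,7.429), (2,11), (5,11).
By the shoelace formula its area is 11.86.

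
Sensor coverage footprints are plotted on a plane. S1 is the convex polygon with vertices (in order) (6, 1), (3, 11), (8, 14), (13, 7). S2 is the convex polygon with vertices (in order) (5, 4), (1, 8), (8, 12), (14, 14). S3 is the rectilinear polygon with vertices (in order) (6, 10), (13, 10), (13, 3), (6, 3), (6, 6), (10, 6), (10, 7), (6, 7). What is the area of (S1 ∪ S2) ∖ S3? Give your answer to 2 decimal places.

|S1 ∪ S2| = 83.3513.
|(S1 ∪ S2) ∩ S3| = 32.4524.
|(S1 ∪ S2) ∖ S3| = 83.3513 − 32.4524 = 50.90.

50.90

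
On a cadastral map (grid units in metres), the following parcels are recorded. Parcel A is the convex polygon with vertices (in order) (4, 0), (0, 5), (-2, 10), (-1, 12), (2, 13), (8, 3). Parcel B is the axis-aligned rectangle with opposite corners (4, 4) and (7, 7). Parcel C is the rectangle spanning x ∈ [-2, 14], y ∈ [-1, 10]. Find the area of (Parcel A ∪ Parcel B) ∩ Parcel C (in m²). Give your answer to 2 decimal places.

The region (Parcel A ∪ Parcel B) ∩ Parcel C is the polygon with vertices (-2,10), (3.8,10), (5.6,7), (7,7), (7,4.667), (8,3), (4,0), (0,5).
By the shoelace formula its area is 55.93.

55.93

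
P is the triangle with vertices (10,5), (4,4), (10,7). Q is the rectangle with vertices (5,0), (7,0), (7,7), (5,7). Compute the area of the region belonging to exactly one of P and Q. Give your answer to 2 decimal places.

17.33

|P| = 6, |Q| = 14, |P∩Q| = 1.3333.
|P △ Q| = |P| + |Q| − 2·|P∩Q| = 6 + 14 − 2.6667 = 17.33.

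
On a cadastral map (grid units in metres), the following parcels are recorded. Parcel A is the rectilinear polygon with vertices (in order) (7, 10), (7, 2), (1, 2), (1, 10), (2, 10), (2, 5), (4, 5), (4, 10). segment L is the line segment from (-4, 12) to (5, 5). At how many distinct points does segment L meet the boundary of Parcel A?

3

The segment meets the boundary at (4,5.778), (2,7.333), (1,8.111).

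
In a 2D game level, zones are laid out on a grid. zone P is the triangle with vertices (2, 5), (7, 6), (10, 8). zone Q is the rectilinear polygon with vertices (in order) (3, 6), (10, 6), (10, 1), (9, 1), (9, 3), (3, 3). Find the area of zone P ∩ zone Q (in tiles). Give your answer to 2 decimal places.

1.08

The intersection is the polygon with vertices (3,5.2), (3,5.375), (4.667,6), (7,6).
By the shoelace formula its area is 1.08.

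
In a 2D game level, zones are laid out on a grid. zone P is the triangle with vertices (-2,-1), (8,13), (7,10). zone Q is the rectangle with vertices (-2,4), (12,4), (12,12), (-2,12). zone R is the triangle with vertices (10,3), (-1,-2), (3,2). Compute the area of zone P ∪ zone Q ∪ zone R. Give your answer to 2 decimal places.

125.49

By inclusion–exclusion:
Individual areas: |zone P| = 8, |zone Q| = 112, |zone R| = 12.
|zone P∩zone Q| = 6.5108.
|zone P∩zone R| = 0.
|zone Q∩zone R| = 0.
|zone P∩zone Q∩zone R| = 0.
|zone P ∪ zone Q ∪ zone R| = 132 − 6.5108 + 0 = 125.49.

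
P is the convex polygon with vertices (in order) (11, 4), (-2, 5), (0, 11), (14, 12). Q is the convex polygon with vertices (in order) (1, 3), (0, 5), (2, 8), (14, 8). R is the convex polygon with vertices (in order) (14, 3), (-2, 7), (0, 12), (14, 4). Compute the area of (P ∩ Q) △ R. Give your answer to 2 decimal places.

44.16

|P ∩ Q| = 28.7895.
|(P ∩ Q) ∩ R| = 17.8137.
|(P ∩ Q) △ R| = 28.7895 + 51 − 35.6274 = 44.16.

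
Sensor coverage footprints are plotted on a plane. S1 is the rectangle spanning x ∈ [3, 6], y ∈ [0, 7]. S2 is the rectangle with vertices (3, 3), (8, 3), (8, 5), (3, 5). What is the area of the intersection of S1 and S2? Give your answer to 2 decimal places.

6.00

|S1∩S2|: x∈[3,6], y∈[3,5] → 3·2 = 6.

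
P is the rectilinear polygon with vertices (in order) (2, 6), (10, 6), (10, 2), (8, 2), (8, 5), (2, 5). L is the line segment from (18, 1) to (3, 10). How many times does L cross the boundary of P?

2

The segment meets the boundary at (9.667,6), (10,5.8).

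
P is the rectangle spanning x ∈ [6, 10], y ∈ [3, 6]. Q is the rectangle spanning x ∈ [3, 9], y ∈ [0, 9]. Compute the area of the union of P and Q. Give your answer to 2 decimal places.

57.00

By inclusion–exclusion:
Individual areas: |P| = 12, |Q| = 54.
|P∩Q|: x∈[6,9], y∈[3,6] → 3·3 = 9.
|P ∪ Q| = 66 − 9 = 57.00.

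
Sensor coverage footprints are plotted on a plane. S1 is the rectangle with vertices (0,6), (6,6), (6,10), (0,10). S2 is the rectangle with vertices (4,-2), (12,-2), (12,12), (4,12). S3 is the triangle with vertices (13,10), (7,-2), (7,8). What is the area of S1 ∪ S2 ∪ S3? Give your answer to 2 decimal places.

128.83

By inclusion–exclusion:
Individual areas: |S1| = 24, |S2| = 112, |S3| = 30.
|S1∩S2|: x∈[4,6], y∈[6,10] → 2·4 = 8.
|S1∩S3| = 0.
|S2∩S3| = 29.1667.
|S1∩S2∩S3| = 0.
|S1 ∪ S2 ∪ S3| = 166 − 37.1667 + 0 = 128.83.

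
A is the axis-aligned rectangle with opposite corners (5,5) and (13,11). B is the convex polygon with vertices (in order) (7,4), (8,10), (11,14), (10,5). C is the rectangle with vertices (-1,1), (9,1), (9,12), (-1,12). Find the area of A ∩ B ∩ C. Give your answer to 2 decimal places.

The intersection is the polygon with vertices (7.167,5), (8,10), (8.75,11), (9,11), (9,5).
By the shoelace formula its area is 7.71.

7.71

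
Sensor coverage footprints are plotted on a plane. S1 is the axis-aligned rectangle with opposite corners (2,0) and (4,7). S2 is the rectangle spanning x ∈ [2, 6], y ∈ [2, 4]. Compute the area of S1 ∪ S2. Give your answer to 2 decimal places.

By inclusion–exclusion:
Individual areas: |S1| = 14, |S2| = 8.
|S1∩S2|: x∈[2,4], y∈[2,4] → 2·2 = 4.
|S1 ∪ S2| = 22 − 4 = 18.00.

18.00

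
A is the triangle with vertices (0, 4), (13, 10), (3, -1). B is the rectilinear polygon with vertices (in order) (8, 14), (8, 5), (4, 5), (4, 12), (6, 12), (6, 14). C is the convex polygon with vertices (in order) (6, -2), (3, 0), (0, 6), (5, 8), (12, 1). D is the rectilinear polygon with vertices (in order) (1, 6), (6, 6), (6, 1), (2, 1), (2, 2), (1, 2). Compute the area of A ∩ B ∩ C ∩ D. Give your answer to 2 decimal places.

The intersection is the polygon with vertices (4,5.846), (4.333,6), (6,6), (6,5), (4,5).
By the shoelace formula its area is 1.97.

1.97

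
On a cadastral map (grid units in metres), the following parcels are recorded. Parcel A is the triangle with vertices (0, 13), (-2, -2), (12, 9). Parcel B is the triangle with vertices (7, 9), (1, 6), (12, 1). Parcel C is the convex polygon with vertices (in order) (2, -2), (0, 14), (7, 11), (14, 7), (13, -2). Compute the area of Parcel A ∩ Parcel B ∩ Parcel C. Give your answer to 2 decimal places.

19.11

The intersection is the polygon with vertices (1,6), (7,9), (8.647,6.365), (5.55,3.932).
By the shoelace formula its area is 19.11.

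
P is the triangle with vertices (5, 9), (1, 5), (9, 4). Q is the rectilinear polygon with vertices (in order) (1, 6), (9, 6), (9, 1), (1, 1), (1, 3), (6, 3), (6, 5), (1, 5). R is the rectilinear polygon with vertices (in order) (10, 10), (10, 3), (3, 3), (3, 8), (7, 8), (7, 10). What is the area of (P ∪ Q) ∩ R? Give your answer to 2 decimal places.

20.01

|P ∪ Q| = 39.6625.
|(P ∪ Q) ∩ R| = 20.01.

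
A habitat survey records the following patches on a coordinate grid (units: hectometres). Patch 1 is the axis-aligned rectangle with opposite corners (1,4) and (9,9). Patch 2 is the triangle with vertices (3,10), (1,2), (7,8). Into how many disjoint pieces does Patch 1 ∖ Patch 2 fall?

2

Patch 1 ∖ Patch 2 splits into 2 disjoint pieces (area 19, area 5.625).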